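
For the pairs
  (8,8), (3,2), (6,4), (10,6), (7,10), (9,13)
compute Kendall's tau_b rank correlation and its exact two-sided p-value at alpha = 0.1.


Step 1: Enumerate the 15 unordered pairs (i,j) with i<j and classify each by sign(x_j-x_i) * sign(y_j-y_i).
  (1,2):dx=-5,dy=-6->C; (1,3):dx=-2,dy=-4->C; (1,4):dx=+2,dy=-2->D; (1,5):dx=-1,dy=+2->D
  (1,6):dx=+1,dy=+5->C; (2,3):dx=+3,dy=+2->C; (2,4):dx=+7,dy=+4->C; (2,5):dx=+4,dy=+8->C
  (2,6):dx=+6,dy=+11->C; (3,4):dx=+4,dy=+2->C; (3,5):dx=+1,dy=+6->C; (3,6):dx=+3,dy=+9->C
  (4,5):dx=-3,dy=+4->D; (4,6):dx=-1,dy=+7->D; (5,6):dx=+2,dy=+3->C
Step 2: C = 11, D = 4, total pairs = 15.
Step 3: tau = (C - D)/(n(n-1)/2) = (11 - 4)/15 = 0.466667.
Step 4: Exact two-sided p-value (enumerate n! = 720 permutations of y under H0): p = 0.272222.
Step 5: alpha = 0.1. fail to reject H0.

tau_b = 0.4667 (C=11, D=4), p = 0.272222, fail to reject H0.


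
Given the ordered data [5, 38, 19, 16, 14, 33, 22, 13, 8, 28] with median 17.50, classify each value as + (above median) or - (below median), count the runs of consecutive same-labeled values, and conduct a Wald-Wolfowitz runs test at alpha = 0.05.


Step 1: Compute median = 17.50; label A = above, B = below.
Labels in order: BAABBAABBA  (n_A = 5, n_B = 5)
Step 2: Count runs R = 6.
Step 3: Under H0 (random ordering), E[R] = 2*n_A*n_B/(n_A+n_B) + 1 = 2*5*5/10 + 1 = 6.0000.
        Var[R] = 2*n_A*n_B*(2*n_A*n_B - n_A - n_B) / ((n_A+n_B)^2 * (n_A+n_B-1)) = 2000/900 = 2.2222.
        SD[R] = 1.4907.
Step 4: R = E[R], so z = 0 with no continuity correction.
Step 5: Two-sided p-value via normal approximation = 2*(1 - Phi(|z|)) = 1.000000.
Step 6: alpha = 0.05. fail to reject H0.

R = 6, z = 0.0000, p = 1.000000, fail to reject H0.


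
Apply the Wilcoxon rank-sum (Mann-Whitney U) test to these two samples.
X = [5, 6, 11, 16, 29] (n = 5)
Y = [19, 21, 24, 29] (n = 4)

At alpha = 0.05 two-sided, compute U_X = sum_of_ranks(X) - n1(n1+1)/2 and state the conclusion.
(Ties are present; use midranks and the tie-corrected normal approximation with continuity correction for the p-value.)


Step 1: Combine and sort all 9 observations; assign midranks.
sorted (value, group): (5,X), (6,X), (11,X), (16,X), (19,Y), (21,Y), (24,Y), (29,X), (29,Y)
ranks: 5->1, 6->2, 11->3, 16->4, 19->5, 21->6, 24->7, 29->8.5, 29->8.5
Step 2: Rank sum for X: R1 = 1 + 2 + 3 + 4 + 8.5 = 18.5.
Step 3: U_X = R1 - n1(n1+1)/2 = 18.5 - 5*6/2 = 18.5 - 15 = 3.5.
       U_Y = n1*n2 - U_X = 20 - 3.5 = 16.5.
Step 4: Ties are present, so use the tie-corrected normal approximation (with continuity correction) for the p-value.
Step 5: p-value = 0.139983; compare to alpha = 0.05. fail to reject H0.

U_X = 3.5, p = 0.139983, fail to reject H0 at alpha = 0.05.


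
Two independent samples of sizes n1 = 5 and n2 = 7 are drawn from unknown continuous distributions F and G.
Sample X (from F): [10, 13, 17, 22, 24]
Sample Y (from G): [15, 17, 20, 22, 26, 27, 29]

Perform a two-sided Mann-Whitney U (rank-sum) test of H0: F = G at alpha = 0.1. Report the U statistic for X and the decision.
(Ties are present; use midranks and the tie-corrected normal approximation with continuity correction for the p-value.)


Step 1: Combine and sort all 12 observations; assign midranks.
sorted (value, group): (10,X), (13,X), (15,Y), (17,X), (17,Y), (20,Y), (22,X), (22,Y), (24,X), (26,Y), (27,Y), (29,Y)
ranks: 10->1, 13->2, 15->3, 17->4.5, 17->4.5, 20->6, 22->7.5, 22->7.5, 24->9, 26->10, 27->11, 29->12
Step 2: Rank sum for X: R1 = 1 + 2 + 4.5 + 7.5 + 9 = 24.
Step 3: U_X = R1 - n1(n1+1)/2 = 24 - 5*6/2 = 24 - 15 = 9.
       U_Y = n1*n2 - U_X = 35 - 9 = 26.
Step 4: Ties are present, so use the tie-corrected normal approximation (with continuity correction) for the p-value.
Step 5: p-value = 0.192314; compare to alpha = 0.1. fail to reject H0.

U_X = 9, p = 0.192314, fail to reject H0 at alpha = 0.1.


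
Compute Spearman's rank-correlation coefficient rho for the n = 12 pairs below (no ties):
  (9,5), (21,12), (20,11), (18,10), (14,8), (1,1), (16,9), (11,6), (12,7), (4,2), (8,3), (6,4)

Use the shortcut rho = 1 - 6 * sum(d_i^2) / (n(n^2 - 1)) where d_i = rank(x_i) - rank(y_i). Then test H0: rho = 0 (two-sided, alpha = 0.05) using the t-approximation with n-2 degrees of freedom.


Step 1: Rank x and y separately (midranks; no ties here).
rank(x): 9->5, 21->12, 20->11, 18->10, 14->8, 1->1, 16->9, 11->6, 12->7, 4->2, 8->4, 6->3
rank(y): 5->5, 12->12, 11->11, 10->10, 8->8, 1->1, 9->9, 6->6, 7->7, 2->2, 3->3, 4->4
Step 2: d_i = R_x(i) - R_y(i); compute d_i^2.
  (5-5)^2=0, (12-12)^2=0, (11-11)^2=0, (10-10)^2=0, (8-8)^2=0, (1-1)^2=0, (9-9)^2=0, (6-6)^2=0, (7-7)^2=0, (2-2)^2=0, (4-3)^2=1, (3-4)^2=1
sum(d^2) = 2.
Step 3: rho = 1 - 6*2 / (12*(12^2 - 1)) = 1 - 12/1716 = 0.993007.
Step 4: Under H0, t = rho * sqrt((n-2)/(1-rho^2)) = 26.5990 ~ t(10).
Step 5: Two-sided p-value from the t-distribution with 10 df = 0.000000.
Step 6: alpha = 0.05. reject H0.

rho = 0.9930, p = 0.000000, reject H0 at alpha = 0.05.


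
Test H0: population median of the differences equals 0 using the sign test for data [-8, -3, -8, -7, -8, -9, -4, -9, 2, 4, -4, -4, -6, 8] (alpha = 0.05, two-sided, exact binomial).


Step 1: Discard zero differences. Original n = 14; n_eff = number of nonzero differences = 14.
Nonzero differences (with sign): -8, -3, -8, -7, -8, -9, -4, -9, +2, +4, -4, -4, -6, +8
Step 2: Count signs: positive = 3, negative = 11.
Step 3: Under H0: P(positive) = 0.5, so the number of positives S ~ Bin(14, 0.5).
Step 4: Two-sided exact p-value = sum of Bin(14,0.5) probabilities at or below the observed probability = 0.057373.
Step 5: alpha = 0.05. fail to reject H0.

n_eff = 14, pos = 3, neg = 11, p = 0.057373, fail to reject H0.


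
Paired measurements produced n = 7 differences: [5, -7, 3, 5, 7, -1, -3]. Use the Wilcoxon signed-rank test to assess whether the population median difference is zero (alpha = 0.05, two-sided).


Step 1: Drop any zero differences (none here) and take |d_i|.
|d| = [5, 7, 3, 5, 7, 1, 3]
Step 2: Midrank |d_i| (ties get averaged ranks).
ranks: |5|->4.5, |7|->6.5, |3|->2.5, |5|->4.5, |7|->6.5, |1|->1, |3|->2.5
Step 3: Attach original signs; sum ranks with positive sign and with negative sign.
W+ = 4.5 + 2.5 + 4.5 + 6.5 = 18
W- = 6.5 + 1 + 2.5 = 10
(Check: W+ + W- = 28 should equal n(n+1)/2 = 28.)
Step 4: Test statistic W = min(W+, W-) = 10.
Step 5: Ties in |d|, so use the tie-corrected normal approximation.
        E[W] = n(n+1)/4 = 7*8/4 = 14.
        Tie groups: |d|=3 (t=2), |d|=5 (t=2), |d|=7 (t=2); sum(t^3 - t) = 18.
        Var[W] = n(n+1)(2n+1)/24 - sum(t^3-t)/48 = 840/24 - 18/48 = 34.625.
        z = (W - E[W]) / sqrt(Var[W]) = (10 - 14) / 5.8843 = -0.6798.
        Two-sided p = 2*Phi(z) = 0.496647.
Step 6: alpha = 0.05. fail to reject H0.

W+ = 18, W- = 10, W = min = 10, p = 0.496647, fail to reject H0.


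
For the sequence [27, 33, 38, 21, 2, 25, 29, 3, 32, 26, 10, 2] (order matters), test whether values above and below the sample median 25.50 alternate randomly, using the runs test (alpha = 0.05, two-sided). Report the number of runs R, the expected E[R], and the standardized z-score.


Step 1: Compute median = 25.50; label A = above, B = below.
Labels in order: AAABBBABAABB  (n_A = 6, n_B = 6)
Step 2: Count runs R = 6.
Step 3: Under H0 (random ordering), E[R] = 2*n_A*n_B/(n_A+n_B) + 1 = 2*6*6/12 + 1 = 7.0000.
        Var[R] = 2*n_A*n_B*(2*n_A*n_B - n_A - n_B) / ((n_A+n_B)^2 * (n_A+n_B-1)) = 4320/1584 = 2.7273.
        SD[R] = 1.6514.
Step 4: Continuity-corrected z = (R + 0.5 - E[R]) / SD[R] = (6 + 0.5 - 7.0000) / 1.6514 = -0.3028.
Step 5: Two-sided p-value via normal approximation = 2*(1 - Phi(|z|)) = 0.762069.
Step 6: alpha = 0.05. fail to reject H0.

R = 6, z = -0.3028, p = 0.762069, fail to reject H0.


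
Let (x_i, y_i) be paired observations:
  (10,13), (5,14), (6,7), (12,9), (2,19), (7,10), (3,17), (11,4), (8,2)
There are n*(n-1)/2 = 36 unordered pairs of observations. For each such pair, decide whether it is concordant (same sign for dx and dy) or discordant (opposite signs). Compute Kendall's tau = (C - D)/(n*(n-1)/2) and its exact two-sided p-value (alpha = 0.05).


Step 1: Enumerate the 36 unordered pairs (i,j) with i<j and classify each by sign(x_j-x_i) * sign(y_j-y_i).
  (1,2):dx=-5,dy=+1->D; (1,3):dx=-4,dy=-6->C; (1,4):dx=+2,dy=-4->D; (1,5):dx=-8,dy=+6->D
  (1,6):dx=-3,dy=-3->C; (1,7):dx=-7,dy=+4->D; (1,8):dx=+1,dy=-9->D; (1,9):dx=-2,dy=-11->C
  (2,3):dx=+1,dy=-7->D; (2,4):dx=+7,dy=-5->D; (2,5):dx=-3,dy=+5->D; (2,6):dx=+2,dy=-4->D
  (2,7):dx=-2,dy=+3->D; (2,8):dx=+6,dy=-10->D; (2,9):dx=+3,dy=-12->D; (3,4):dx=+6,dy=+2->C
  (3,5):dx=-4,dy=+12->D; (3,6):dx=+1,dy=+3->C; (3,7):dx=-3,dy=+10->D; (3,8):dx=+5,dy=-3->D
  (3,9):dx=+2,dy=-5->D; (4,5):dx=-10,dy=+10->D; (4,6):dx=-5,dy=+1->D; (4,7):dx=-9,dy=+8->D
  (4,8):dx=-1,dy=-5->C; (4,9):dx=-4,dy=-7->C; (5,6):dx=+5,dy=-9->D; (5,7):dx=+1,dy=-2->D
  (5,8):dx=+9,dy=-15->D; (5,9):dx=+6,dy=-17->D; (6,7):dx=-4,dy=+7->D; (6,8):dx=+4,dy=-6->D
  (6,9):dx=+1,dy=-8->D; (7,8):dx=+8,dy=-13->D; (7,9):dx=+5,dy=-15->D; (8,9):dx=-3,dy=-2->C
Step 2: C = 8, D = 28, total pairs = 36.
Step 3: tau = (C - D)/(n(n-1)/2) = (8 - 28)/36 = -0.555556.
Step 4: Exact two-sided p-value (enumerate n! = 362880 permutations of y under H0): p = 0.044615.
Step 5: alpha = 0.05. reject H0.

tau_b = -0.5556 (C=8, D=28), p = 0.044615, reject H0.


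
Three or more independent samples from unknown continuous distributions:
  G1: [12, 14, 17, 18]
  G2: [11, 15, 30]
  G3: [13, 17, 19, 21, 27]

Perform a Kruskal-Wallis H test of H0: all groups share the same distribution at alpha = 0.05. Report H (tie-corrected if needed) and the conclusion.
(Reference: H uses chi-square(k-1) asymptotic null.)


Step 1: Combine all N = 12 observations and assign midranks.
sorted (value, group, rank): (11,G2,1), (12,G1,2), (13,G3,3), (14,G1,4), (15,G2,5), (17,G1,6.5), (17,G3,6.5), (18,G1,8), (19,G3,9), (21,G3,10), (27,G3,11), (30,G2,12)
Step 2: Sum ranks within each group.
R_1 = 20.5 (n_1 = 4)
R_2 = 18 (n_2 = 3)
R_3 = 39.5 (n_3 = 5)
Step 3: H = 12/(N(N+1)) * sum(R_i^2/n_i) - 3(N+1)
     = 12/(12*13) * (20.5^2/4 + 18^2/3 + 39.5^2/5) - 3*13
     = 0.076923 * 525.112 - 39
     = 1.393269.
Step 4: Ties present; correction factor C = 1 - 6/(12^3 - 12) = 0.996503. Corrected H = 1.393269 / 0.996503 = 1.398158.
Step 5: Under H0, H ~ chi^2(2); p-value = 0.497043.
Step 6: alpha = 0.05. fail to reject H0.

H = 1.3982, df = 2, p = 0.497043, fail to reject H0.


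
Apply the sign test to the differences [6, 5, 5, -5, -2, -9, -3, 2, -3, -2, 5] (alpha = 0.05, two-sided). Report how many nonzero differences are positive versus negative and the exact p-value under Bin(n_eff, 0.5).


Step 1: Discard zero differences. Original n = 11; n_eff = number of nonzero differences = 11.
Nonzero differences (with sign): +6, +5, +5, -5, -2, -9, -3, +2, -3, -2, +5
Step 2: Count signs: positive = 5, negative = 6.
Step 3: Under H0: P(positive) = 0.5, so the number of positives S ~ Bin(11, 0.5).
Step 4: Two-sided exact p-value = sum of Bin(11,0.5) probabilities at or below the observed probability = 1.000000.
Step 5: alpha = 0.05. fail to reject H0.

n_eff = 11, pos = 5, neg = 6, p = 1.000000, fail to reject H0.


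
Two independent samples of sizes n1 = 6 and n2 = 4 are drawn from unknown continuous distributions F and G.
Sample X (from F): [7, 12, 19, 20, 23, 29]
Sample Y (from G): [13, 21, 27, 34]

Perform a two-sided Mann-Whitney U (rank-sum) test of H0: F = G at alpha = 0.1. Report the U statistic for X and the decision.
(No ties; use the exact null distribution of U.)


Step 1: Combine and sort all 10 observations; assign midranks.
sorted (value, group): (7,X), (12,X), (13,Y), (19,X), (20,X), (21,Y), (23,X), (27,Y), (29,X), (34,Y)
ranks: 7->1, 12->2, 13->3, 19->4, 20->5, 21->6, 23->7, 27->8, 29->9, 34->10
Step 2: Rank sum for X: R1 = 1 + 2 + 4 + 5 + 7 + 9 = 28.
Step 3: U_X = R1 - n1(n1+1)/2 = 28 - 6*7/2 = 28 - 21 = 7.
       U_Y = n1*n2 - U_X = 24 - 7 = 17.
Step 4: No ties, so the exact null distribution of U (based on enumerating the C(10,6) = 210 equally likely rank assignments) gives the two-sided p-value.
Step 5: p-value = 0.352381; compare to alpha = 0.1. fail to reject H0.

U_X = 7, p = 0.352381, fail to reject H0 at alpha = 0.1.


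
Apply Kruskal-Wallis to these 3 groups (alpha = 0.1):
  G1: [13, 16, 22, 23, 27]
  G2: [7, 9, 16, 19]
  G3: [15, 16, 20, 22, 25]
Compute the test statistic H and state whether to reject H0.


Step 1: Combine all N = 14 observations and assign midranks.
sorted (value, group, rank): (7,G2,1), (9,G2,2), (13,G1,3), (15,G3,4), (16,G1,6), (16,G2,6), (16,G3,6), (19,G2,8), (20,G3,9), (22,G1,10.5), (22,G3,10.5), (23,G1,12), (25,G3,13), (27,G1,14)
Step 2: Sum ranks within each group.
R_1 = 45.5 (n_1 = 5)
R_2 = 17 (n_2 = 4)
R_3 = 42.5 (n_3 = 5)
Step 3: H = 12/(N(N+1)) * sum(R_i^2/n_i) - 3(N+1)
     = 12/(14*15) * (45.5^2/5 + 17^2/4 + 42.5^2/5) - 3*15
     = 0.057143 * 847.55 - 45
     = 3.431429.
Step 4: Ties present; correction factor C = 1 - 30/(14^3 - 14) = 0.989011. Corrected H = 3.431429 / 0.989011 = 3.469556.
Step 5: Under H0, H ~ chi^2(2); p-value = 0.176439.
Step 6: alpha = 0.1. fail to reject H0.

H = 3.4696, df = 2, p = 0.176439, fail to reject H0.


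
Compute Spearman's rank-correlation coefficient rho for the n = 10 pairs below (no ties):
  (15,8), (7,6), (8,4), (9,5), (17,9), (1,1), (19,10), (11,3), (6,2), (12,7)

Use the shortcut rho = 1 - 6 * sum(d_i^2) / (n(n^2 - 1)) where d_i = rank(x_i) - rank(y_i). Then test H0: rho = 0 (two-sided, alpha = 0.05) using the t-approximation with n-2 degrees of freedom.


Step 1: Rank x and y separately (midranks; no ties here).
rank(x): 15->8, 7->3, 8->4, 9->5, 17->9, 1->1, 19->10, 11->6, 6->2, 12->7
rank(y): 8->8, 6->6, 4->4, 5->5, 9->9, 1->1, 10->10, 3->3, 2->2, 7->7
Step 2: d_i = R_x(i) - R_y(i); compute d_i^2.
  (8-8)^2=0, (3-6)^2=9, (4-4)^2=0, (5-5)^2=0, (9-9)^2=0, (1-1)^2=0, (10-10)^2=0, (6-3)^2=9, (2-2)^2=0, (7-7)^2=0
sum(d^2) = 18.
Step 3: rho = 1 - 6*18 / (10*(10^2 - 1)) = 1 - 108/990 = 0.890909.
Step 4: Under H0, t = rho * sqrt((n-2)/(1-rho^2)) = 5.5482 ~ t(8).
Step 5: Two-sided p-value from the t-distribution with 8 df = 0.000542.
Step 6: alpha = 0.05. reject H0.

rho = 0.8909, p = 0.000542, reject H0 at alpha = 0.05.


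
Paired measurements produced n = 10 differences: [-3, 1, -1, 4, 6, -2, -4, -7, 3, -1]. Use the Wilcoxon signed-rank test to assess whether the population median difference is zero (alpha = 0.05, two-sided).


Step 1: Drop any zero differences (none here) and take |d_i|.
|d| = [3, 1, 1, 4, 6, 2, 4, 7, 3, 1]
Step 2: Midrank |d_i| (ties get averaged ranks).
ranks: |3|->5.5, |1|->2, |1|->2, |4|->7.5, |6|->9, |2|->4, |4|->7.5, |7|->10, |3|->5.5, |1|->2
Step 3: Attach original signs; sum ranks with positive sign and with negative sign.
W+ = 2 + 7.5 + 9 + 5.5 = 24
W- = 5.5 + 2 + 4 + 7.5 + 10 + 2 = 31
(Check: W+ + W- = 55 should equal n(n+1)/2 = 55.)
Step 4: Test statistic W = min(W+, W-) = 24.
Step 5: Ties in |d|, so use the tie-corrected normal approximation.
        E[W] = n(n+1)/4 = 10*11/4 = 27.5.
        Tie groups: |d|=1 (t=3), |d|=3 (t=2), |d|=4 (t=2); sum(t^3 - t) = 36.
        Var[W] = n(n+1)(2n+1)/24 - sum(t^3-t)/48 = 2310/24 - 36/48 = 95.5.
        z = (W - E[W]) / sqrt(Var[W]) = (24 - 27.5) / 9.7724 = -0.3582.
        Two-sided p = 2*Phi(z) = 0.720230.
Step 6: alpha = 0.05. fail to reject H0.

W+ = 24, W- = 31, W = min = 24, p = 0.720230, fail to reject H0.


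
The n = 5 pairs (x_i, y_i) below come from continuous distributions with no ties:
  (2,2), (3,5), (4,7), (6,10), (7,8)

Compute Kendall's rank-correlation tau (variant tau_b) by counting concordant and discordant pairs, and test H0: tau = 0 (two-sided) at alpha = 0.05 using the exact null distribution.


Step 1: Enumerate the 10 unordered pairs (i,j) with i<j and classify each by sign(x_j-x_i) * sign(y_j-y_i).
  (1,2):dx=+1,dy=+3->C; (1,3):dx=+2,dy=+5->C; (1,4):dx=+4,dy=+8->C; (1,5):dx=+5,dy=+6->C
  (2,3):dx=+1,dy=+2->C; (2,4):dx=+3,dy=+5->C; (2,5):dx=+4,dy=+3->C; (3,4):dx=+2,dy=+3->C
  (3,5):dx=+3,dy=+1->C; (4,5):dx=+1,dy=-2->D
Step 2: C = 9, D = 1, total pairs = 10.
Step 3: tau = (C - D)/(n(n-1)/2) = (9 - 1)/10 = 0.800000.
Step 4: Exact two-sided p-value (enumerate n! = 120 permutations of y under H0): p = 0.083333.
Step 5: alpha = 0.05. fail to reject H0.

tau_b = 0.8000 (C=9, D=1), p = 0.083333, fail to reject H0.


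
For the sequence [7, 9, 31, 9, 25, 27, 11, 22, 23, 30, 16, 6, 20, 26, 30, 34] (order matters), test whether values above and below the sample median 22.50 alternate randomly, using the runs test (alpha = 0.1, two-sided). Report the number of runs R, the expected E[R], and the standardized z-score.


Step 1: Compute median = 22.50; label A = above, B = below.
Labels in order: BBABAABBAABBBAAA  (n_A = 8, n_B = 8)
Step 2: Count runs R = 8.
Step 3: Under H0 (random ordering), E[R] = 2*n_A*n_B/(n_A+n_B) + 1 = 2*8*8/16 + 1 = 9.0000.
        Var[R] = 2*n_A*n_B*(2*n_A*n_B - n_A - n_B) / ((n_A+n_B)^2 * (n_A+n_B-1)) = 14336/3840 = 3.7333.
        SD[R] = 1.9322.
Step 4: Continuity-corrected z = (R + 0.5 - E[R]) / SD[R] = (8 + 0.5 - 9.0000) / 1.9322 = -0.2588.
Step 5: Two-sided p-value via normal approximation = 2*(1 - Phi(|z|)) = 0.795809.
Step 6: alpha = 0.1. fail to reject H0.

R = 8, z = -0.2588, p = 0.795809, fail to reject H0.


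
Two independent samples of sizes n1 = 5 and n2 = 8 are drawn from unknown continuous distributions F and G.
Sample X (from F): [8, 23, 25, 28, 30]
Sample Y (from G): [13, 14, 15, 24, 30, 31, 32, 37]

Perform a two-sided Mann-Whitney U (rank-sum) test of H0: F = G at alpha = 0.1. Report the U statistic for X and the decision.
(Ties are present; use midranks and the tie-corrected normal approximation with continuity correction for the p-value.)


Step 1: Combine and sort all 13 observations; assign midranks.
sorted (value, group): (8,X), (13,Y), (14,Y), (15,Y), (23,X), (24,Y), (25,X), (28,X), (30,X), (30,Y), (31,Y), (32,Y), (37,Y)
ranks: 8->1, 13->2, 14->3, 15->4, 23->5, 24->6, 25->7, 28->8, 30->9.5, 30->9.5, 31->11, 32->12, 37->13
Step 2: Rank sum for X: R1 = 1 + 5 + 7 + 8 + 9.5 = 30.5.
Step 3: U_X = R1 - n1(n1+1)/2 = 30.5 - 5*6/2 = 30.5 - 15 = 15.5.
       U_Y = n1*n2 - U_X = 40 - 15.5 = 24.5.
Step 4: Ties are present, so use the tie-corrected normal approximation (with continuity correction) for the p-value.
Step 5: p-value = 0.557643; compare to alpha = 0.1. fail to reject H0.

U_X = 15.5, p = 0.557643, fail to reject H0 at alpha = 0.1.


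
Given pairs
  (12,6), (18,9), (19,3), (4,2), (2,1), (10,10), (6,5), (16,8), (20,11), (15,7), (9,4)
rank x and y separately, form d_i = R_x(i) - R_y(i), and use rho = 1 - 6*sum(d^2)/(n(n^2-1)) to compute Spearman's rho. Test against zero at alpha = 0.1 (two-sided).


Step 1: Rank x and y separately (midranks; no ties here).
rank(x): 12->6, 18->9, 19->10, 4->2, 2->1, 10->5, 6->3, 16->8, 20->11, 15->7, 9->4
rank(y): 6->6, 9->9, 3->3, 2->2, 1->1, 10->10, 5->5, 8->8, 11->11, 7->7, 4->4
Step 2: d_i = R_x(i) - R_y(i); compute d_i^2.
  (6-6)^2=0, (9-9)^2=0, (10-3)^2=49, (2-2)^2=0, (1-1)^2=0, (5-10)^2=25, (3-5)^2=4, (8-8)^2=0, (11-11)^2=0, (7-7)^2=0, (4-4)^2=0
sum(d^2) = 78.
Step 3: rho = 1 - 6*78 / (11*(11^2 - 1)) = 1 - 468/1320 = 0.645455.
Step 4: Under H0, t = rho * sqrt((n-2)/(1-rho^2)) = 2.5352 ~ t(9).
Step 5: Two-sided p-value from the t-distribution with 9 df = 0.031963.
Step 6: alpha = 0.1. reject H0.

rho = 0.6455, p = 0.031963, reject H0 at alpha = 0.1.


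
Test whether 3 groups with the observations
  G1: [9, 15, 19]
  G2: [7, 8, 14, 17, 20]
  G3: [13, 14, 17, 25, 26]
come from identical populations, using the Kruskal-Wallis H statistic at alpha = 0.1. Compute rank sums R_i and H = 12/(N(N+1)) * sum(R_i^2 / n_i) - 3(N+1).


Step 1: Combine all N = 13 observations and assign midranks.
sorted (value, group, rank): (7,G2,1), (8,G2,2), (9,G1,3), (13,G3,4), (14,G2,5.5), (14,G3,5.5), (15,G1,7), (17,G2,8.5), (17,G3,8.5), (19,G1,10), (20,G2,11), (25,G3,12), (26,G3,13)
Step 2: Sum ranks within each group.
R_1 = 20 (n_1 = 3)
R_2 = 28 (n_2 = 5)
R_3 = 43 (n_3 = 5)
Step 3: H = 12/(N(N+1)) * sum(R_i^2/n_i) - 3(N+1)
     = 12/(13*14) * (20^2/3 + 28^2/5 + 43^2/5) - 3*14
     = 0.065934 * 659.933 - 42
     = 1.512088.
Step 4: Ties present; correction factor C = 1 - 12/(13^3 - 13) = 0.994505. Corrected H = 1.512088 / 0.994505 = 1.520442.
Step 5: Under H0, H ~ chi^2(2); p-value = 0.467563.
Step 6: alpha = 0.1. fail to reject H0.

H = 1.5204, df = 2, p = 0.467563, fail to reject H0.


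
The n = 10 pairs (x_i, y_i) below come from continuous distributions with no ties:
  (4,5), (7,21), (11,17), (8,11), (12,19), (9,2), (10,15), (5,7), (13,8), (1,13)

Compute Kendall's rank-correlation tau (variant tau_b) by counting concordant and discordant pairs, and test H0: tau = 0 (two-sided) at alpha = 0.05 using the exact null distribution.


Step 1: Enumerate the 45 unordered pairs (i,j) with i<j and classify each by sign(x_j-x_i) * sign(y_j-y_i).
  (1,2):dx=+3,dy=+16->C; (1,3):dx=+7,dy=+12->C; (1,4):dx=+4,dy=+6->C; (1,5):dx=+8,dy=+14->C
  (1,6):dx=+5,dy=-3->D; (1,7):dx=+6,dy=+10->C; (1,8):dx=+1,dy=+2->C; (1,9):dx=+9,dy=+3->C
  (1,10):dx=-3,dy=+8->D; (2,3):dx=+4,dy=-4->D; (2,4):dx=+1,dy=-10->D; (2,5):dx=+5,dy=-2->D
  (2,6):dx=+2,dy=-19->D; (2,7):dx=+3,dy=-6->D; (2,8):dx=-2,dy=-14->C; (2,9):dx=+6,dy=-13->D
  (2,10):dx=-6,dy=-8->C; (3,4):dx=-3,dy=-6->C; (3,5):dx=+1,dy=+2->C; (3,6):dx=-2,dy=-15->C
  (3,7):dx=-1,dy=-2->C; (3,8):dx=-6,dy=-10->C; (3,9):dx=+2,dy=-9->D; (3,10):dx=-10,dy=-4->C
  (4,5):dx=+4,dy=+8->C; (4,6):dx=+1,dy=-9->D; (4,7):dx=+2,dy=+4->C; (4,8):dx=-3,dy=-4->C
  (4,9):dx=+5,dy=-3->D; (4,10):dx=-7,dy=+2->D; (5,6):dx=-3,dy=-17->C; (5,7):dx=-2,dy=-4->C
  (5,8):dx=-7,dy=-12->C; (5,9):dx=+1,dy=-11->D; (5,10):dx=-11,dy=-6->C; (6,7):dx=+1,dy=+13->C
  (6,8):dx=-4,dy=+5->D; (6,9):dx=+4,dy=+6->C; (6,10):dx=-8,dy=+11->D; (7,8):dx=-5,dy=-8->C
  (7,9):dx=+3,dy=-7->D; (7,10):dx=-9,dy=-2->C; (8,9):dx=+8,dy=+1->C; (8,10):dx=-4,dy=+6->D
  (9,10):dx=-12,dy=+5->D
Step 2: C = 27, D = 18, total pairs = 45.
Step 3: tau = (C - D)/(n(n-1)/2) = (27 - 18)/45 = 0.200000.
Step 4: Exact two-sided p-value (enumerate n! = 3628800 permutations of y under H0): p = 0.484313.
Step 5: alpha = 0.05. fail to reject H0.

tau_b = 0.2000 (C=27, D=18), p = 0.484313, fail to reject H0.


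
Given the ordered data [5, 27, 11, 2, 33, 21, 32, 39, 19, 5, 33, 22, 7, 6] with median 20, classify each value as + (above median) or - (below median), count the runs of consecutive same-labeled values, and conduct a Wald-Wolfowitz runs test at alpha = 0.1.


Step 1: Compute median = 20; label A = above, B = below.
Labels in order: BABBAAAABBAABB  (n_A = 7, n_B = 7)
Step 2: Count runs R = 7.
Step 3: Under H0 (random ordering), E[R] = 2*n_A*n_B/(n_A+n_B) + 1 = 2*7*7/14 + 1 = 8.0000.
        Var[R] = 2*n_A*n_B*(2*n_A*n_B - n_A - n_B) / ((n_A+n_B)^2 * (n_A+n_B-1)) = 8232/2548 = 3.2308.
        SD[R] = 1.7974.
Step 4: Continuity-corrected z = (R + 0.5 - E[R]) / SD[R] = (7 + 0.5 - 8.0000) / 1.7974 = -0.2782.
Step 5: Two-sided p-value via normal approximation = 2*(1 - Phi(|z|)) = 0.780879.
Step 6: alpha = 0.1. fail to reject H0.

R = 7, z = -0.2782, p = 0.780879, fail to reject H0.


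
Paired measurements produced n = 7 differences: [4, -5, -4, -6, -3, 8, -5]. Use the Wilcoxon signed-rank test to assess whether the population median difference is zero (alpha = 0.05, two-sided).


Step 1: Drop any zero differences (none here) and take |d_i|.
|d| = [4, 5, 4, 6, 3, 8, 5]
Step 2: Midrank |d_i| (ties get averaged ranks).
ranks: |4|->2.5, |5|->4.5, |4|->2.5, |6|->6, |3|->1, |8|->7, |5|->4.5
Step 3: Attach original signs; sum ranks with positive sign and with negative sign.
W+ = 2.5 + 7 = 9.5
W- = 4.5 + 2.5 + 6 + 1 + 4.5 = 18.5
(Check: W+ + W- = 28 should equal n(n+1)/2 = 28.)
Step 4: Test statistic W = min(W+, W-) = 9.5.
Step 5: Ties in |d|, so use the tie-corrected normal approximation.
        E[W] = n(n+1)/4 = 7*8/4 = 14.
        Tie groups: |d|=4 (t=2), |d|=5 (t=2); sum(t^3 - t) = 12.
        Var[W] = n(n+1)(2n+1)/24 - sum(t^3-t)/48 = 840/24 - 12/48 = 34.75.
        z = (W - E[W]) / sqrt(Var[W]) = (9.5 - 14) / 5.8949 = -0.7634.
        Two-sided p = 2*Phi(z) = 0.445243.
Step 6: alpha = 0.05. fail to reject H0.

W+ = 9.5, W- = 18.5, W = min = 9.5, p = 0.445243, fail to reject H0.


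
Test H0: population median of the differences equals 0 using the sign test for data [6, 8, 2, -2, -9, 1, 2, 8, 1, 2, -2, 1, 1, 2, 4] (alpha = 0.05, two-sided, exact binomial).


Step 1: Discard zero differences. Original n = 15; n_eff = number of nonzero differences = 15.
Nonzero differences (with sign): +6, +8, +2, -2, -9, +1, +2, +8, +1, +2, -2, +1, +1, +2, +4
Step 2: Count signs: positive = 12, negative = 3.
Step 3: Under H0: P(positive) = 0.5, so the number of positives S ~ Bin(15, 0.5).
Step 4: Two-sided exact p-value = sum of Bin(15,0.5) probabilities at or below the observed probability = 0.035156.
Step 5: alpha = 0.05. reject H0.

n_eff = 15, pos = 12, neg = 3, p = 0.035156, reject H0.


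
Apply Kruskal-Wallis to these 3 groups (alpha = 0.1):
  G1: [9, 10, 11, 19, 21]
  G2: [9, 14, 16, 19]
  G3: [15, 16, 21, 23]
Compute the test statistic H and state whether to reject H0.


Step 1: Combine all N = 13 observations and assign midranks.
sorted (value, group, rank): (9,G1,1.5), (9,G2,1.5), (10,G1,3), (11,G1,4), (14,G2,5), (15,G3,6), (16,G2,7.5), (16,G3,7.5), (19,G1,9.5), (19,G2,9.5), (21,G1,11.5), (21,G3,11.5), (23,G3,13)
Step 2: Sum ranks within each group.
R_1 = 29.5 (n_1 = 5)
R_2 = 23.5 (n_2 = 4)
R_3 = 38 (n_3 = 4)
Step 3: H = 12/(N(N+1)) * sum(R_i^2/n_i) - 3(N+1)
     = 12/(13*14) * (29.5^2/5 + 23.5^2/4 + 38^2/4) - 3*14
     = 0.065934 * 673.112 - 42
     = 2.381044.
Step 4: Ties present; correction factor C = 1 - 24/(13^3 - 13) = 0.989011. Corrected H = 2.381044 / 0.989011 = 2.407500.
Step 5: Under H0, H ~ chi^2(2); p-value = 0.300067.
Step 6: alpha = 0.1. fail to reject H0.

H = 2.4075, df = 2, p = 0.300067, fail to reject H0.


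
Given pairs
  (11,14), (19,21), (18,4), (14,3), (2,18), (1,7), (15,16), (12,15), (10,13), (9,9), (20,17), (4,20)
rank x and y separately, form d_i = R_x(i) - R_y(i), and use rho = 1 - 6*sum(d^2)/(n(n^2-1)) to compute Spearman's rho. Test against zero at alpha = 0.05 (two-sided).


Step 1: Rank x and y separately (midranks; no ties here).
rank(x): 11->6, 19->11, 18->10, 14->8, 2->2, 1->1, 15->9, 12->7, 10->5, 9->4, 20->12, 4->3
rank(y): 14->6, 21->12, 4->2, 3->1, 18->10, 7->3, 16->8, 15->7, 13->5, 9->4, 17->9, 20->11
Step 2: d_i = R_x(i) - R_y(i); compute d_i^2.
  (6-6)^2=0, (11-12)^2=1, (10-2)^2=64, (8-1)^2=49, (2-10)^2=64, (1-3)^2=4, (9-8)^2=1, (7-7)^2=0, (5-5)^2=0, (4-4)^2=0, (12-9)^2=9, (3-11)^2=64
sum(d^2) = 256.
Step 3: rho = 1 - 6*256 / (12*(12^2 - 1)) = 1 - 1536/1716 = 0.104895.
Step 4: Under H0, t = rho * sqrt((n-2)/(1-rho^2)) = 0.3335 ~ t(10).
Step 5: Two-sided p-value from the t-distribution with 10 df = 0.745609.
Step 6: alpha = 0.05. fail to reject H0.

rho = 0.1049, p = 0.745609, fail to reject H0 at alpha = 0.05.


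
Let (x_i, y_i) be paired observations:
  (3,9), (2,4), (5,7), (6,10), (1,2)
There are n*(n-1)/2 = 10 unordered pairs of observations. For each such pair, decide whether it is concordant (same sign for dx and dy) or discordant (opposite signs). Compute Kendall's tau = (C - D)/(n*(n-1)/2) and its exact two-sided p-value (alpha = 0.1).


Step 1: Enumerate the 10 unordered pairs (i,j) with i<j and classify each by sign(x_j-x_i) * sign(y_j-y_i).
  (1,2):dx=-1,dy=-5->C; (1,3):dx=+2,dy=-2->D; (1,4):dx=+3,dy=+1->C; (1,5):dx=-2,dy=-7->C
  (2,3):dx=+3,dy=+3->C; (2,4):dx=+4,dy=+6->C; (2,5):dx=-1,dy=-2->C; (3,4):dx=+1,dy=+3->C
  (3,5):dx=-4,dy=-5->C; (4,5):dx=-5,dy=-8->C
Step 2: C = 9, D = 1, total pairs = 10.
Step 3: tau = (C - D)/(n(n-1)/2) = (9 - 1)/10 = 0.800000.
Step 4: Exact two-sided p-value (enumerate n! = 120 permutations of y under H0): p = 0.083333.
Step 5: alpha = 0.1. reject H0.

tau_b = 0.8000 (C=9, D=1), p = 0.083333, reject H0.


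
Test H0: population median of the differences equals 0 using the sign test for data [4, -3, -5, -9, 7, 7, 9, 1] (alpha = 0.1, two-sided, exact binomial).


Step 1: Discard zero differences. Original n = 8; n_eff = number of nonzero differences = 8.
Nonzero differences (with sign): +4, -3, -5, -9, +7, +7, +9, +1
Step 2: Count signs: positive = 5, negative = 3.
Step 3: Under H0: P(positive) = 0.5, so the number of positives S ~ Bin(8, 0.5).
Step 4: Two-sided exact p-value = sum of Bin(8,0.5) probabilities at or below the observed probability = 0.726562.
Step 5: alpha = 0.1. fail to reject H0.

n_eff = 8, pos = 5, neg = 3, p = 0.726562, fail to reject H0.


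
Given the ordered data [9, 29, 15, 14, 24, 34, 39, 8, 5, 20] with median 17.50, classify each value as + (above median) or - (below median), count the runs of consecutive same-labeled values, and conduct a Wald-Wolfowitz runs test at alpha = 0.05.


Step 1: Compute median = 17.50; label A = above, B = below.
Labels in order: BABBAAABBA  (n_A = 5, n_B = 5)
Step 2: Count runs R = 6.
Step 3: Under H0 (random ordering), E[R] = 2*n_A*n_B/(n_A+n_B) + 1 = 2*5*5/10 + 1 = 6.0000.
        Var[R] = 2*n_A*n_B*(2*n_A*n_B - n_A - n_B) / ((n_A+n_B)^2 * (n_A+n_B-1)) = 2000/900 = 2.2222.
        SD[R] = 1.4907.
Step 4: R = E[R], so z = 0 with no continuity correction.
Step 5: Two-sided p-value via normal approximation = 2*(1 - Phi(|z|)) = 1.000000.
Step 6: alpha = 0.05. fail to reject H0.

R = 6, z = 0.0000, p = 1.000000, fail to reject H0.


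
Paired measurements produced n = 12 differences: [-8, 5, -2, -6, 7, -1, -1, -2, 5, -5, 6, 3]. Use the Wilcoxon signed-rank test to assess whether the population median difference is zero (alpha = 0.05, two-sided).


Step 1: Drop any zero differences (none here) and take |d_i|.
|d| = [8, 5, 2, 6, 7, 1, 1, 2, 5, 5, 6, 3]
Step 2: Midrank |d_i| (ties get averaged ranks).
ranks: |8|->12, |5|->7, |2|->3.5, |6|->9.5, |7|->11, |1|->1.5, |1|->1.5, |2|->3.5, |5|->7, |5|->7, |6|->9.5, |3|->5
Step 3: Attach original signs; sum ranks with positive sign and with negative sign.
W+ = 7 + 11 + 7 + 9.5 + 5 = 39.5
W- = 12 + 3.5 + 9.5 + 1.5 + 1.5 + 3.5 + 7 = 38.5
(Check: W+ + W- = 78 should equal n(n+1)/2 = 78.)
Step 4: Test statistic W = min(W+, W-) = 38.5.
Step 5: Ties in |d|, so use the tie-corrected normal approximation.
        E[W] = n(n+1)/4 = 12*13/4 = 39.
        Tie groups: |d|=1 (t=2), |d|=2 (t=2), |d|=5 (t=3), |d|=6 (t=2); sum(t^3 - t) = 42.
        Var[W] = n(n+1)(2n+1)/24 - sum(t^3-t)/48 = 3900/24 - 42/48 = 161.625.
        z = (W - E[W]) / sqrt(Var[W]) = (38.5 - 39) / 12.7132 = -0.0393.
        Two-sided p = 2*Phi(z) = 0.968628.
Step 6: alpha = 0.05. fail to reject H0.

W+ = 39.5, W- = 38.5, W = min = 38.5, p = 0.968628, fail to reject H0.


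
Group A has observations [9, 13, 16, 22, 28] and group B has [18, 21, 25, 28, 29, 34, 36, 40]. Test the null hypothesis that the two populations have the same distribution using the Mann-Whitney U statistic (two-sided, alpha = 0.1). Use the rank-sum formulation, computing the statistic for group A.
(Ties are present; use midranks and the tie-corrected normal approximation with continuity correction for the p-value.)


Step 1: Combine and sort all 13 observations; assign midranks.
sorted (value, group): (9,X), (13,X), (16,X), (18,Y), (21,Y), (22,X), (25,Y), (28,X), (28,Y), (29,Y), (34,Y), (36,Y), (40,Y)
ranks: 9->1, 13->2, 16->3, 18->4, 21->5, 22->6, 25->7, 28->8.5, 28->8.5, 29->10, 34->11, 36->12, 40->13
Step 2: Rank sum for X: R1 = 1 + 2 + 3 + 6 + 8.5 = 20.5.
Step 3: U_X = R1 - n1(n1+1)/2 = 20.5 - 5*6/2 = 20.5 - 15 = 5.5.
       U_Y = n1*n2 - U_X = 40 - 5.5 = 34.5.
Step 4: Ties are present, so use the tie-corrected normal approximation (with continuity correction) for the p-value.
Step 5: p-value = 0.040149; compare to alpha = 0.1. reject H0.

U_X = 5.5, p = 0.040149, reject H0 at alpha = 0.1.


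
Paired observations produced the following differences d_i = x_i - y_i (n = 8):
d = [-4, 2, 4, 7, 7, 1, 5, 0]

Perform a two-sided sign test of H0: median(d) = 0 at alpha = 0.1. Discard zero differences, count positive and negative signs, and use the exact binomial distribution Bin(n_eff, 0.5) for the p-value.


Step 1: Discard zero differences. Original n = 8; n_eff = number of nonzero differences = 7.
Nonzero differences (with sign): -4, +2, +4, +7, +7, +1, +5
Step 2: Count signs: positive = 6, negative = 1.
Step 3: Under H0: P(positive) = 0.5, so the number of positives S ~ Bin(7, 0.5).
Step 4: Two-sided exact p-value = sum of Bin(7,0.5) probabilities at or below the observed probability = 0.125000.
Step 5: alpha = 0.1. fail to reject H0.

n_eff = 7, pos = 6, neg = 1, p = 0.125000, fail to reject H0.


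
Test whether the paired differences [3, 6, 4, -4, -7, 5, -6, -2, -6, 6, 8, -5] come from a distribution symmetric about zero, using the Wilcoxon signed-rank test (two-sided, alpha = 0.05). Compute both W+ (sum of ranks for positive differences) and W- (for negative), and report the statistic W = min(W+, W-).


Step 1: Drop any zero differences (none here) and take |d_i|.
|d| = [3, 6, 4, 4, 7, 5, 6, 2, 6, 6, 8, 5]
Step 2: Midrank |d_i| (ties get averaged ranks).
ranks: |3|->2, |6|->8.5, |4|->3.5, |4|->3.5, |7|->11, |5|->5.5, |6|->8.5, |2|->1, |6|->8.5, |6|->8.5, |8|->12, |5|->5.5
Step 3: Attach original signs; sum ranks with positive sign and with negative sign.
W+ = 2 + 8.5 + 3.5 + 5.5 + 8.5 + 12 = 40
W- = 3.5 + 11 + 8.5 + 1 + 8.5 + 5.5 = 38
(Check: W+ + W- = 78 should equal n(n+1)/2 = 78.)
Step 4: Test statistic W = min(W+, W-) = 38.
Step 5: Ties in |d|, so use the tie-corrected normal approximation.
        E[W] = n(n+1)/4 = 12*13/4 = 39.
        Tie groups: |d|=4 (t=2), |d|=5 (t=2), |d|=6 (t=4); sum(t^3 - t) = 72.
        Var[W] = n(n+1)(2n+1)/24 - sum(t^3-t)/48 = 3900/24 - 72/48 = 161.
        z = (W - E[W]) / sqrt(Var[W]) = (38 - 39) / 12.6886 = -0.0788.
        Two-sided p = 2*Phi(z) = 0.937183.
Step 6: alpha = 0.05. fail to reject H0.

W+ = 40, W- = 38, W = min = 38, p = 0.937183, fail to reject H0.


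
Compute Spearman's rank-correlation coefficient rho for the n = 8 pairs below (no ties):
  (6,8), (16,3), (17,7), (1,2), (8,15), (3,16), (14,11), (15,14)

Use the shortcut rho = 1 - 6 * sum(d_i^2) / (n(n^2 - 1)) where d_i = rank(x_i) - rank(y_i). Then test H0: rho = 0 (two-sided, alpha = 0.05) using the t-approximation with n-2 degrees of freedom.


Step 1: Rank x and y separately (midranks; no ties here).
rank(x): 6->3, 16->7, 17->8, 1->1, 8->4, 3->2, 14->5, 15->6
rank(y): 8->4, 3->2, 7->3, 2->1, 15->7, 16->8, 11->5, 14->6
Step 2: d_i = R_x(i) - R_y(i); compute d_i^2.
  (3-4)^2=1, (7-2)^2=25, (8-3)^2=25, (1-1)^2=0, (4-7)^2=9, (2-8)^2=36, (5-5)^2=0, (6-6)^2=0
sum(d^2) = 96.
Step 3: rho = 1 - 6*96 / (8*(8^2 - 1)) = 1 - 576/504 = -0.142857.
Step 4: Under H0, t = rho * sqrt((n-2)/(1-rho^2)) = -0.3536 ~ t(6).
Step 5: Two-sided p-value from the t-distribution with 6 df = 0.735765.
Step 6: alpha = 0.05. fail to reject H0.

rho = -0.1429, p = 0.735765, fail to reject H0 at alpha = 0.05.


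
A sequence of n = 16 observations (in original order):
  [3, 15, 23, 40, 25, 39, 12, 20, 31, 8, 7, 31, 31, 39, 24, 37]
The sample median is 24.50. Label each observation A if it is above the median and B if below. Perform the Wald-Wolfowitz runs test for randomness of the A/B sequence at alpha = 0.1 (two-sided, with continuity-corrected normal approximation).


Step 1: Compute median = 24.50; label A = above, B = below.
Labels in order: BBBAAABBABBAAABA  (n_A = 8, n_B = 8)
Step 2: Count runs R = 8.
Step 3: Under H0 (random ordering), E[R] = 2*n_A*n_B/(n_A+n_B) + 1 = 2*8*8/16 + 1 = 9.0000.
        Var[R] = 2*n_A*n_B*(2*n_A*n_B - n_A - n_B) / ((n_A+n_B)^2 * (n_A+n_B-1)) = 14336/3840 = 3.7333.
        SD[R] = 1.9322.
Step 4: Continuity-corrected z = (R + 0.5 - E[R]) / SD[R] = (8 + 0.5 - 9.0000) / 1.9322 = -0.2588.
Step 5: Two-sided p-value via normal approximation = 2*(1 - Phi(|z|)) = 0.795809.
Step 6: alpha = 0.1. fail to reject H0.

R = 8, z = -0.2588, p = 0.795809, fail to reject H0.


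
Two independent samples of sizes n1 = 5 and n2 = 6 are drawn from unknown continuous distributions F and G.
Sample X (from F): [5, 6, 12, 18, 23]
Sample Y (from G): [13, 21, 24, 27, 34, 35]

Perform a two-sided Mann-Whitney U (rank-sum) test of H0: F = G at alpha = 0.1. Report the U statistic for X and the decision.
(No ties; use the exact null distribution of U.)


Step 1: Combine and sort all 11 observations; assign midranks.
sorted (value, group): (5,X), (6,X), (12,X), (13,Y), (18,X), (21,Y), (23,X), (24,Y), (27,Y), (34,Y), (35,Y)
ranks: 5->1, 6->2, 12->3, 13->4, 18->5, 21->6, 23->7, 24->8, 27->9, 34->10, 35->11
Step 2: Rank sum for X: R1 = 1 + 2 + 3 + 5 + 7 = 18.
Step 3: U_X = R1 - n1(n1+1)/2 = 18 - 5*6/2 = 18 - 15 = 3.
       U_Y = n1*n2 - U_X = 30 - 3 = 27.
Step 4: No ties, so the exact null distribution of U (based on enumerating the C(11,5) = 462 equally likely rank assignments) gives the two-sided p-value.
Step 5: p-value = 0.030303; compare to alpha = 0.1. reject H0.

U_X = 3, p = 0.030303, reject H0 at alpha = 0.1.


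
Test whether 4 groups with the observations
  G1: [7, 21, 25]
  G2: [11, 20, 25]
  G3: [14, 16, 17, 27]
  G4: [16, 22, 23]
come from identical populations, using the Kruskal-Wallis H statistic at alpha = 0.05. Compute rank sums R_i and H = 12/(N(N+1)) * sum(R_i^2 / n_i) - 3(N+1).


Step 1: Combine all N = 13 observations and assign midranks.
sorted (value, group, rank): (7,G1,1), (11,G2,2), (14,G3,3), (16,G3,4.5), (16,G4,4.5), (17,G3,6), (20,G2,7), (21,G1,8), (22,G4,9), (23,G4,10), (25,G1,11.5), (25,G2,11.5), (27,G3,13)
Step 2: Sum ranks within each group.
R_1 = 20.5 (n_1 = 3)
R_2 = 20.5 (n_2 = 3)
R_3 = 26.5 (n_3 = 4)
R_4 = 23.5 (n_4 = 3)
Step 3: H = 12/(N(N+1)) * sum(R_i^2/n_i) - 3(N+1)
     = 12/(13*14) * (20.5^2/3 + 20.5^2/3 + 26.5^2/4 + 23.5^2/3) - 3*14
     = 0.065934 * 639.812 - 42
     = 0.185440.
Step 4: Ties present; correction factor C = 1 - 12/(13^3 - 13) = 0.994505. Corrected H = 0.185440 / 0.994505 = 0.186464.
Step 5: Under H0, H ~ chi^2(3); p-value = 0.979744.
Step 6: alpha = 0.05. fail to reject H0.

H = 0.1865, df = 3, p = 0.979744, fail to reject H0.


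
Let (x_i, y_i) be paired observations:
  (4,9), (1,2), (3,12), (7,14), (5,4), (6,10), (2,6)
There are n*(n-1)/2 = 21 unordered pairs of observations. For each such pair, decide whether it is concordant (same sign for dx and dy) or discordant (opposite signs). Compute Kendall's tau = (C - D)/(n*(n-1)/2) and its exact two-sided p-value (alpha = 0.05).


Step 1: Enumerate the 21 unordered pairs (i,j) with i<j and classify each by sign(x_j-x_i) * sign(y_j-y_i).
  (1,2):dx=-3,dy=-7->C; (1,3):dx=-1,dy=+3->D; (1,4):dx=+3,dy=+5->C; (1,5):dx=+1,dy=-5->D
  (1,6):dx=+2,dy=+1->C; (1,7):dx=-2,dy=-3->C; (2,3):dx=+2,dy=+10->C; (2,4):dx=+6,dy=+12->C
  (2,5):dx=+4,dy=+2->C; (2,6):dx=+5,dy=+8->C; (2,7):dx=+1,dy=+4->C; (3,4):dx=+4,dy=+2->C
  (3,5):dx=+2,dy=-8->D; (3,6):dx=+3,dy=-2->D; (3,7):dx=-1,dy=-6->C; (4,5):dx=-2,dy=-10->C
  (4,6):dx=-1,dy=-4->C; (4,7):dx=-5,dy=-8->C; (5,6):dx=+1,dy=+6->C; (5,7):dx=-3,dy=+2->D
  (6,7):dx=-4,dy=-4->C
Step 2: C = 16, D = 5, total pairs = 21.
Step 3: tau = (C - D)/(n(n-1)/2) = (16 - 5)/21 = 0.523810.
Step 4: Exact two-sided p-value (enumerate n! = 5040 permutations of y under H0): p = 0.136111.
Step 5: alpha = 0.05. fail to reject H0.

tau_b = 0.5238 (C=16, D=5), p = 0.136111, fail to reject H0.


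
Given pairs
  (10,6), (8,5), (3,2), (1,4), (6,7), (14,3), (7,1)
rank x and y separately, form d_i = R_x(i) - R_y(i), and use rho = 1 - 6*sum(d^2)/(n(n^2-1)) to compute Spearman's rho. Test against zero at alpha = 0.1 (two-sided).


Step 1: Rank x and y separately (midranks; no ties here).
rank(x): 10->6, 8->5, 3->2, 1->1, 6->3, 14->7, 7->4
rank(y): 6->6, 5->5, 2->2, 4->4, 7->7, 3->3, 1->1
Step 2: d_i = R_x(i) - R_y(i); compute d_i^2.
  (6-6)^2=0, (5-5)^2=0, (2-2)^2=0, (1-4)^2=9, (3-7)^2=16, (7-3)^2=16, (4-1)^2=9
sum(d^2) = 50.
Step 3: rho = 1 - 6*50 / (7*(7^2 - 1)) = 1 - 300/336 = 0.107143.
Step 4: Under H0, t = rho * sqrt((n-2)/(1-rho^2)) = 0.2410 ~ t(5).
Step 5: Two-sided p-value from the t-distribution with 5 df = 0.819151.
Step 6: alpha = 0.1. fail to reject H0.

rho = 0.1071, p = 0.819151, fail to reject H0 at alpha = 0.1.


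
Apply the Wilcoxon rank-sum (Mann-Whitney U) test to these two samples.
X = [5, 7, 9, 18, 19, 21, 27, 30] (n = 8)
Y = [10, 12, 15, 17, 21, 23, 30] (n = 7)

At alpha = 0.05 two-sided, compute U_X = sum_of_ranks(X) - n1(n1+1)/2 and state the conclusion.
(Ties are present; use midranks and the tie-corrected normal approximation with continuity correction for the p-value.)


Step 1: Combine and sort all 15 observations; assign midranks.
sorted (value, group): (5,X), (7,X), (9,X), (10,Y), (12,Y), (15,Y), (17,Y), (18,X), (19,X), (21,X), (21,Y), (23,Y), (27,X), (30,X), (30,Y)
ranks: 5->1, 7->2, 9->3, 10->4, 12->5, 15->6, 17->7, 18->8, 19->9, 21->10.5, 21->10.5, 23->12, 27->13, 30->14.5, 30->14.5
Step 2: Rank sum for X: R1 = 1 + 2 + 3 + 8 + 9 + 10.5 + 13 + 14.5 = 61.
Step 3: U_X = R1 - n1(n1+1)/2 = 61 - 8*9/2 = 61 - 36 = 25.
       U_Y = n1*n2 - U_X = 56 - 25 = 31.
Step 4: Ties are present, so use the tie-corrected normal approximation (with continuity correction) for the p-value.
Step 5: p-value = 0.771941; compare to alpha = 0.05. fail to reject H0.

U_X = 25, p = 0.771941, fail to reject H0 at alpha = 0.05.
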